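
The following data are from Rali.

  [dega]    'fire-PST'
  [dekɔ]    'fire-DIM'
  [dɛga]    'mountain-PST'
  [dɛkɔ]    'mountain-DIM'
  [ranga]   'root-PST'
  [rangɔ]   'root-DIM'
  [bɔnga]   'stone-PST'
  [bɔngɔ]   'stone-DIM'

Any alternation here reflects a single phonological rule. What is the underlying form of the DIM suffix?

The DIM suffix surfaces as [-gɔ] and [-kɔ], depending on the final segment of the stem.
By contrast the PST suffix keeps its initial [g] throughout — that segment must be underlying.
The DIM suffix is therefore /-kɔ/ underlyingly, with post-nasal voicing: voiceless stops become voiced after a nasal.

/-kɔ/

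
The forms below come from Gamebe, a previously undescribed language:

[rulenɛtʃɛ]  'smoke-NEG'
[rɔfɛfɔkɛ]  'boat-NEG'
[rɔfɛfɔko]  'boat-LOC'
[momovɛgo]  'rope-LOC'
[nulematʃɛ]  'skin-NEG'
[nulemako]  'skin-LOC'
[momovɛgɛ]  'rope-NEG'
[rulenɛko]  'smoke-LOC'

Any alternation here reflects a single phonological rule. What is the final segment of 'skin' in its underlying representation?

The root 'skin' surfaces as [nulemako] and [nulematʃɛ], with a stem-final [k] ~ [tʃ] alternation.
Compare 'boat', with invariant [k] in [rɔfɛfɔko] and [rɔfɛfɔkɛ]: an analysis with underlying /k/ and a rule producing [tʃ] before the NEG suffix would wrongly predict alternation here too.
So /tʃ/ is underlying, and a rule of depalatalization — palato-alveolar /tʃ/ becomes [k] when no front vowel follows — gives [k].

/tʃ/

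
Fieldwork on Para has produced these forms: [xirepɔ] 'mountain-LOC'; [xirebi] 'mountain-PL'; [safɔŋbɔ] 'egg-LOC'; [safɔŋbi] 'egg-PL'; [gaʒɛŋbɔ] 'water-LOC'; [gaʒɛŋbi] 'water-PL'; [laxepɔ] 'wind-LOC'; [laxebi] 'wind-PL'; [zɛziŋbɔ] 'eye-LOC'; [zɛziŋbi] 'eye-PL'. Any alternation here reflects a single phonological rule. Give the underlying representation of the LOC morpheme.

The LOC morpheme has two allomorphs, [-bɔ] and [-pɔ].
By contrast the PL suffix keeps its initial [b] throughout — that segment must be underlying.
So the underlying form is /-pɔ/, and voiceless stops become voiced after a nasal.

/-pɔ/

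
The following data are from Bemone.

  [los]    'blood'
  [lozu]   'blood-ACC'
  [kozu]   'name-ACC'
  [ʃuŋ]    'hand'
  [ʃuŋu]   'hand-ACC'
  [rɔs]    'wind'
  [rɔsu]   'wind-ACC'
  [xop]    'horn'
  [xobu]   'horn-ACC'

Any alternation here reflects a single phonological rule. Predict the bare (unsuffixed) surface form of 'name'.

[kos]

'blood' shows [s] ~ [z] at the end of the stem ([los] vs [lozu]).
The stem 'wind' ([rɔs], [rɔsu]) shows [s] unchanged in both environments, so [s] cannot be basic with [z] derived before the ACC suffix.
The underlying segment must be /z/; voiced obstruents become voiceless word-finally, yielding [s] there.
From [kozu] the stem 'name' is /koz/; word-finally this yields [kos].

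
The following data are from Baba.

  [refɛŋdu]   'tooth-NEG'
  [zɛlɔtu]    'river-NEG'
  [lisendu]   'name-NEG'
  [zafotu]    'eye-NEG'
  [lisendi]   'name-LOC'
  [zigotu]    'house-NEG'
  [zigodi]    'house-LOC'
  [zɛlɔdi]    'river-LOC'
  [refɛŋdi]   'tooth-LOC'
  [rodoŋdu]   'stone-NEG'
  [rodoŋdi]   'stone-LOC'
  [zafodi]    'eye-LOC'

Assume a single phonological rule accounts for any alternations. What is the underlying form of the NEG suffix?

The NEG morpheme has two allomorphs, [-du] and [-tu].
The LOC suffix, which begins with [d], is invariant after every stem; so [d] is not altered by any rule here.
The NEG suffix is therefore /-tu/ underlyingly, with post-nasal voicing: voiceless stops become voiced after a nasal.

/-tu/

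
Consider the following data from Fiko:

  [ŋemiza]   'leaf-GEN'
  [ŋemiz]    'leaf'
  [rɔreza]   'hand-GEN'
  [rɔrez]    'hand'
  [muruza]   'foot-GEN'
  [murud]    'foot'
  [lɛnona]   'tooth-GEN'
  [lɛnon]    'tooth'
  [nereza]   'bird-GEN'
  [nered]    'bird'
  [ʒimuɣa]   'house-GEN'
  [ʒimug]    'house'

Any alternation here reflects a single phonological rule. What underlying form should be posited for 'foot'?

The root 'foot' surfaces as [muruza] and [murud], with a stem-final [z] ~ [d] alternation.
If /z/ were underlying and a rule turned it into [d] in isolation, 'leaf' would also alternate; but it has [z] in both [ŋemiza] and [ŋemiz].
The underlying segment must be /d/; voiced stops become fricatives between vowels, yielding [z] there.

/murud/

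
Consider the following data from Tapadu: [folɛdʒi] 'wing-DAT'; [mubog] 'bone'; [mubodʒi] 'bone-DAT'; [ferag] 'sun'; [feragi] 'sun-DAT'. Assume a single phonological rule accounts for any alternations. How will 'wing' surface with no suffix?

[folɛg]

The root 'bone' surfaces as [mubog] and [mubodʒi], with a stem-final [g] ~ [dʒ] alternation.
The stem 'sun' ([ferag], [feragi]) shows [g] unchanged in both environments, so [g] cannot be basic with [dʒ] derived before the DAT suffix.
The alternation reflects depalatalization: palato-alveolar /dʒ/ becomes [g] when no front vowel follows. /dʒ/ is underlying.
The one attested form of 'wing', [folɛdʒi], shows underlying /folɛdʒ/. Applying the same rule when no front vowel follows gives [folɛg].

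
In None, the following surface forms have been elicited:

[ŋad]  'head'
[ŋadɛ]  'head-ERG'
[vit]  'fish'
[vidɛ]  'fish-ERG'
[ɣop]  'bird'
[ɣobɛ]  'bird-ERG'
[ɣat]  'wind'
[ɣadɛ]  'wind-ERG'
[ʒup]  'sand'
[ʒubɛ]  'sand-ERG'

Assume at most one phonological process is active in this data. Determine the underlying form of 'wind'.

'wind' shows [t] ~ [d] at the end of the stem ([ɣat] vs [ɣadɛ]).
The stem 'head' ([ŋad], [ŋadɛ]) shows [d] unchanged in both environments, so [d] cannot be basic with [t] derived in isolation.
So /t/ is underlying, and a rule of intervocalic voicing — voiceless stops become voiced between vowels — gives [d].
The underlying form of 'wind' is therefore /ɣat/.

/ɣat/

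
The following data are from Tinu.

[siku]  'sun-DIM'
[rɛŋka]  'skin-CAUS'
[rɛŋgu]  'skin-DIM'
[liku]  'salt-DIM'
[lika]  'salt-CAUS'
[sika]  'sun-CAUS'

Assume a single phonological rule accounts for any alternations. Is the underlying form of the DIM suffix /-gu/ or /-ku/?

/-gu/

The DIM morpheme has two allomorphs, [-gu] and [-ku].
The CAUS suffix, which begins with [k], is invariant after every stem; so [k] is not altered by any rule here.
So the underlying form is /-gu/, and voiced stops become voiceless after a vowel.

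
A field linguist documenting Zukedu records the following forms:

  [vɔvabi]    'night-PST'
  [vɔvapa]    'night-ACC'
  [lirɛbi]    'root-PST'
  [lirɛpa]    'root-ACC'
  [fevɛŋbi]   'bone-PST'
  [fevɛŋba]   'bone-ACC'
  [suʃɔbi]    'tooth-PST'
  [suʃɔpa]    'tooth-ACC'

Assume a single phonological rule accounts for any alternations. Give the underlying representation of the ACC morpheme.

The ACC suffix surfaces as [-ba] and [-pa], depending on the final segment of the stem.
The PST suffix, which begins with [b], is invariant after every stem; so [b] is not altered by any rule here.
So the underlying form is /-pa/, and voiceless stops become voiced after a nasal.

/-pa/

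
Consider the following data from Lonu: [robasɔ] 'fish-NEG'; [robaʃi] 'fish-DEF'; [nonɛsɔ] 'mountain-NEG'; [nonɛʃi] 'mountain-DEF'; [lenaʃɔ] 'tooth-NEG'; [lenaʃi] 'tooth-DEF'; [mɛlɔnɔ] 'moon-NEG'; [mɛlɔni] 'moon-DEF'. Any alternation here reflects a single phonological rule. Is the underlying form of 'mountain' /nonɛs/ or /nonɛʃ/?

The stem for 'mountain' ends in [s] in [nonɛsɔ] but [ʃ] in [nonɛʃi].
Compare 'tooth', with invariant [ʃ] in [lenaʃɔ] and [lenaʃi]: an analysis with underlying /ʃ/ and a rule producing [s] before the NEG suffix would wrongly predict alternation here too.
The alternation reflects palatalization before a front vowel: /s/ becomes palato-alveolar [ʃ] before a front vowel. /s/ is underlying.

/nonɛs/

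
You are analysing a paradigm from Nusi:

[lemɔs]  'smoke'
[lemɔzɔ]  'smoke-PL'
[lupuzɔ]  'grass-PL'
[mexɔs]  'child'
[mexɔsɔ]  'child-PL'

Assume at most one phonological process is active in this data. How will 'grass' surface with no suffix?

[lupus]

'smoke' shows [s] ~ [z] at the end of the stem ([lemɔs] vs [lemɔzɔ]).
The stem 'child' ([mexɔs], [mexɔsɔ]) shows [s] unchanged in both environments, so [s] cannot be basic with [z] derived before the PL suffix.
Therefore /z/ is basic and [s] is derived by word-final obstruent devoicing (voiced obstruents become voiceless word-finally).
From [lupuzɔ] the stem 'grass' is /lupuz/; word-finally this yields [lupus].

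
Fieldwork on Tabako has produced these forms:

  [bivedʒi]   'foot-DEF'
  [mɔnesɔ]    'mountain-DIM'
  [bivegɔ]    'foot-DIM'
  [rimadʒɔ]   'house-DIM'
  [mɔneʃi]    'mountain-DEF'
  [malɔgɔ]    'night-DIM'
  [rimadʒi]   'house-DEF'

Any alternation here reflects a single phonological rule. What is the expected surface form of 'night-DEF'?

The stem for 'foot' ends in [dʒ] in [bivedʒi] but [g] in [bivegɔ].
If /dʒ/ were underlying and a rule turned it into [g] before the DIM suffix, 'house' would also alternate; but it has [dʒ] in both [rimadʒi] and [rimadʒɔ].
The underlying segment must be /g/; /g/ and /s/ become palato-alveolar [dʒ] and [ʃ] before a front vowel, yielding [dʒ] there.
From [malɔgɔ] the stem 'night' is /malɔg/; before a front vowel this yields [malɔdʒi].

[malɔdʒi]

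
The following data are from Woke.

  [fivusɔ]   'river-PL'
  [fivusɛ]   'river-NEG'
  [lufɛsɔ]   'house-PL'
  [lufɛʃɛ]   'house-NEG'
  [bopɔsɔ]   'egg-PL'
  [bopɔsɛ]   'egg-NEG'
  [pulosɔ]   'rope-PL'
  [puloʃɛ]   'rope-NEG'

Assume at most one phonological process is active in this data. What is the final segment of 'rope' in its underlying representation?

'rope' shows [s] ~ [ʃ] at the end of the stem ([pulosɔ] vs [puloʃɛ]).
The stem 'egg' ([bopɔsɔ], [bopɔsɛ]) shows [s] unchanged in both environments, so [s] cannot be basic with [ʃ] derived before the NEG suffix.
So /ʃ/ is underlying, and a rule of depalatalization — palato-alveolar /ʃ/ becomes [s] when no front vowel follows — gives [s].

/ʃ/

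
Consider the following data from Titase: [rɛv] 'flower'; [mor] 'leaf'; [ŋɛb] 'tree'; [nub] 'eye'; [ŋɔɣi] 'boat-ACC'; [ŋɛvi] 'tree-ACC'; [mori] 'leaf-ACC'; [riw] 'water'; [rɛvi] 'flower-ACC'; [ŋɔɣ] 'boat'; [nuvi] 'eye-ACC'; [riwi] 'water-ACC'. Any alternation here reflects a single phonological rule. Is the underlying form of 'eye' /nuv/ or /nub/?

The root 'eye' surfaces as [nub] and [nuvi], with a stem-final [b] ~ [v] alternation.
But 'flower' keeps [v] in both environments ([rɛv], [rɛvi]), so there is no rule changing /v/ to [b] in isolation.
The underlying segment must be /b/; voiced stops become fricatives between vowels, yielding [v] there.

/nub/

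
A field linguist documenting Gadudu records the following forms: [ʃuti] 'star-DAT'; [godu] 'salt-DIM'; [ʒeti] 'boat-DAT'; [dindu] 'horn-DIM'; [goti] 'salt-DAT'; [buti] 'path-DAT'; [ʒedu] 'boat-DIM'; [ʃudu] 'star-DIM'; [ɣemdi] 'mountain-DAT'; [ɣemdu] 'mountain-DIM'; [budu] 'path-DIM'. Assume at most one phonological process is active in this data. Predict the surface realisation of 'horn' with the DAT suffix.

The DAT suffix surfaces as [-di] and [-ti], depending on the final segment of the stem.
By contrast the DIM suffix keeps its initial [d] throughout — that segment must be underlying.
So the underlying form is /-ti/, and voiceless stops become voiced after a nasal.
After 'horn', which ends in a nasal, the suffix surfaces as [-di], giving [dindi].

[dindi]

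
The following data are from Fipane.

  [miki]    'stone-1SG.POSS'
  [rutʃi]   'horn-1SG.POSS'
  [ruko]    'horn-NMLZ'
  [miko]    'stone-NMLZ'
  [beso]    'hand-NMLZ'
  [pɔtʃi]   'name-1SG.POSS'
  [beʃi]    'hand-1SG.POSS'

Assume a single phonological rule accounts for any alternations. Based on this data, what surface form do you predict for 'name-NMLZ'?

In [ruko] and [rutʃi] the final segment of 'horn' alternates: [k] ~ [tʃ].
But 'stone' keeps [k] in both environments ([miko], [miki]), so there is no rule changing /k/ to [tʃ] before the 1SG.POSS suffix.
Therefore /tʃ/ is basic and [k] is derived by depalatalization (palato-alveolar /tʃ/ and /ʃ/ become [k] and [s] when no front vowel follows).
From [pɔtʃi] the stem 'name' is /pɔtʃ/; when no front vowel follows this yields [pɔko].

[pɔko]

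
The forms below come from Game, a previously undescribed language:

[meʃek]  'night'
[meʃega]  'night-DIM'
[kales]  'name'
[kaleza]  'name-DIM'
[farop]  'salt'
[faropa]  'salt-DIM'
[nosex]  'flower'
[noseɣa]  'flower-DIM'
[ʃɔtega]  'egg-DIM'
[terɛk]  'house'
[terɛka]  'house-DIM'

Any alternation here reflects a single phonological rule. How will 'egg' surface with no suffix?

[ʃɔtek]

In [meʃek] and [meʃega] the final segment of 'night' alternates: [k] ~ [g].
Compare 'house', with invariant [k] in [terɛk] and [terɛka]: an analysis with underlying /k/ and a rule producing [g] before the DIM suffix would wrongly predict alternation here too.
The alternation reflects word-final obstruent devoicing: voiced obstruents become voiceless word-finally. /g/ is underlying.
From [ʃɔtega] the stem 'egg' is /ʃɔteg/; word-finally this yields [ʃɔtek].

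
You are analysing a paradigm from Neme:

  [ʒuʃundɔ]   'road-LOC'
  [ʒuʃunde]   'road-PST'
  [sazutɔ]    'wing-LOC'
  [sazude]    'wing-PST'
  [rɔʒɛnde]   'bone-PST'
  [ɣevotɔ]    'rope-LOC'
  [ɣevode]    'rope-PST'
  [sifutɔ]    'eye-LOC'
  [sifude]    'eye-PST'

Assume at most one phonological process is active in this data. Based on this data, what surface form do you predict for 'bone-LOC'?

The LOC suffix surfaces as [-dɔ] and [-tɔ], depending on the final segment of the stem.
By contrast the PST suffix keeps its initial [d] throughout — that segment must be underlying.
The LOC suffix is therefore /-tɔ/ underlyingly, with post-nasal voicing: voiceless stops become voiced after a nasal.
After 'bone', which ends in a nasal, the suffix surfaces as [-dɔ], giving [rɔʒɛndɔ].

[rɔʒɛndɔ]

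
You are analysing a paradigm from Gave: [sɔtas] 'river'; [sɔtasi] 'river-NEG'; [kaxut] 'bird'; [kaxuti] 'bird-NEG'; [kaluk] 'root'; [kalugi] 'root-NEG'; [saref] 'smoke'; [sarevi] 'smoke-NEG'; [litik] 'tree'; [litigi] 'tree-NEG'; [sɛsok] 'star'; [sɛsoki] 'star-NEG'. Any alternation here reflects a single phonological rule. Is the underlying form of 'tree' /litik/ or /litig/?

In [litik] and [litigi] the final segment of 'tree' alternates: [k] ~ [g].
If /k/ were underlying and a rule turned it into [g] before the NEG suffix, 'star' would also alternate; but it has [k] in both [sɛsok] and [sɛsoki].
So /g/ is underlying, and a rule of word-final obstruent devoicing — voiced obstruents become voiceless word-finally — gives [k].

/litig/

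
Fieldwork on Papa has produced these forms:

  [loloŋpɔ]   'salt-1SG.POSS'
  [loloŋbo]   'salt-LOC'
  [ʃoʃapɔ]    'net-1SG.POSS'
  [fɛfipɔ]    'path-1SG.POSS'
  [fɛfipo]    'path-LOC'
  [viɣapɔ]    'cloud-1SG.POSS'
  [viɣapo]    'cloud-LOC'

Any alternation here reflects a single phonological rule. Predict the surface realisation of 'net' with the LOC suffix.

The LOC suffix surfaces as [-bo] and [-po], depending on the final segment of the stem.
By contrast the 1SG.POSS suffix keeps its initial [p] throughout — that segment must be underlying.
The LOC suffix is therefore /-bo/ underlyingly, with post-vocalic devoicing: voiced stops become voiceless after a vowel.
After 'net', which ends in a vowel, the suffix surfaces as [-po], giving [ʃoʃapo].

[ʃoʃapo]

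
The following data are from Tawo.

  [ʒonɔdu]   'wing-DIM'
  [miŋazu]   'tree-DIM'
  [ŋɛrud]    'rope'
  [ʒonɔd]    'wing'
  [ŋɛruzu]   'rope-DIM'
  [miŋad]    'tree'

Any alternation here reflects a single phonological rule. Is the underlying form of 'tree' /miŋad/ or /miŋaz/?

/miŋaz/

In [miŋad] and [miŋazu] the final segment of 'tree' alternates: [d] ~ [z].
Compare 'wing', with invariant [d] in [ʒonɔd] and [ʒonɔdu]: an analysis with underlying /d/ and a rule producing [z] before the DIM suffix would wrongly predict alternation here too.
So /z/ is underlying, and a rule of word-final hardening — voiced fricatives become stops word-finally — gives [d].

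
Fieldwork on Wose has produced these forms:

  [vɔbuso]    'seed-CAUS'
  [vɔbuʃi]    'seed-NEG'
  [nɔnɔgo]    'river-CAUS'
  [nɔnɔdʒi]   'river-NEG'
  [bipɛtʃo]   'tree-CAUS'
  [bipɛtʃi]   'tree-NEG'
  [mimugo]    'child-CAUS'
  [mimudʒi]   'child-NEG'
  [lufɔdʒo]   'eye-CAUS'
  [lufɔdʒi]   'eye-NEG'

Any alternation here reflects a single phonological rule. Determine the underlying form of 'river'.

/nɔnɔg/

The root 'river' surfaces as [nɔnɔgo] and [nɔnɔdʒi], with a stem-final [g] ~ [dʒ] alternation.
The stem 'eye' ([lufɔdʒo], [lufɔdʒi]) shows [dʒ] unchanged in both environments, so [dʒ] cannot be basic with [g] derived before the CAUS suffix.
The alternation reflects palatalization before a front vowel: /g/ and /s/ become palato-alveolar [dʒ] and [ʃ] before a front vowel. /g/ is underlying.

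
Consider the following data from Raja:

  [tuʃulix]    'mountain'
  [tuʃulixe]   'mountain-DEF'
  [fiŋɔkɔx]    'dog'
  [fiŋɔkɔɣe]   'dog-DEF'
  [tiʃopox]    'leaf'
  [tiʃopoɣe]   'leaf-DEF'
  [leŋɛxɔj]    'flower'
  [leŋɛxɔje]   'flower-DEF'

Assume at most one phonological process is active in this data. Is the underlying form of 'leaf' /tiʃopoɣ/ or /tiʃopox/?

/tiʃopoɣ/

The stem for 'leaf' ends in [x] in [tiʃopox] but [ɣ] in [tiʃopoɣe].
If /x/ were underlying and a rule turned it into [ɣ] before the DEF suffix, 'mountain' would also alternate; but it has [x] in both [tuʃulix] and [tuʃulixe].
Therefore /ɣ/ is basic and [x] is derived by word-final obstruent devoicing (voiced obstruents become voiceless word-finally).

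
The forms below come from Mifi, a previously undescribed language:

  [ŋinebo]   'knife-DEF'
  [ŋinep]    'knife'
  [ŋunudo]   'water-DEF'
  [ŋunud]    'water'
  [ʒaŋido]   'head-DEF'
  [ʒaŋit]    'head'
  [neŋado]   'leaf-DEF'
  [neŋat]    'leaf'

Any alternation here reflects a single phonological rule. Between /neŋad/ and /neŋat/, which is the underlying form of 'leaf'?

/neŋat/

The stem for 'leaf' ends in [d] in [neŋado] but [t] in [neŋat].
Compare 'water', with invariant [d] in [ŋunudo] and [ŋunud]: an analysis with underlying /d/ and a rule producing [t] in isolation would wrongly predict alternation here too.
The alternation reflects intervocalic voicing: voiceless stops become voiced between vowels. /t/ is underlying.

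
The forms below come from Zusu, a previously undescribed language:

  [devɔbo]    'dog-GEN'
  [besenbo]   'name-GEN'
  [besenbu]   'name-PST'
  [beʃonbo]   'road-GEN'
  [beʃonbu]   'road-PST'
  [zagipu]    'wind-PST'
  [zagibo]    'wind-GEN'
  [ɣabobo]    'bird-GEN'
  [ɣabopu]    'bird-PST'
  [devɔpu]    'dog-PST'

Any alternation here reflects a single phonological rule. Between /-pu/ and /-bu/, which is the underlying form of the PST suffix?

The PST suffix surfaces as [-bu] and [-pu], depending on the final segment of the stem.
The GEN suffix, which begins with [b], is invariant after every stem; so [b] is not altered by any rule here.
So the underlying form is /-pu/, and voiceless stops become voiced after a nasal.

/-pu/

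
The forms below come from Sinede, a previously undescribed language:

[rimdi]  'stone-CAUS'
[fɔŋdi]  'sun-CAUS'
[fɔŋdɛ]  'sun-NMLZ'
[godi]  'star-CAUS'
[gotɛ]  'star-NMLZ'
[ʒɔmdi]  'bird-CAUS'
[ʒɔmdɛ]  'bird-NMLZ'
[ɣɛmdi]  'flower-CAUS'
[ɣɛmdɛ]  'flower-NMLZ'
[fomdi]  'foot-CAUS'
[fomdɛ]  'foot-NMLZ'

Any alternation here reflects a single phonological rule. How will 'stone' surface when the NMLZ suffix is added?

The NMLZ morpheme has two allomorphs, [-dɛ] and [-tɛ].
By contrast the CAUS suffix keeps its initial [d] throughout — that segment must be underlying.
The NMLZ suffix is therefore /-tɛ/ underlyingly, with post-nasal voicing: voiceless stops become voiced after a nasal.
After 'stone', which ends in a nasal, the suffix surfaces as [-dɛ], giving [rimdɛ].

[rimdɛ]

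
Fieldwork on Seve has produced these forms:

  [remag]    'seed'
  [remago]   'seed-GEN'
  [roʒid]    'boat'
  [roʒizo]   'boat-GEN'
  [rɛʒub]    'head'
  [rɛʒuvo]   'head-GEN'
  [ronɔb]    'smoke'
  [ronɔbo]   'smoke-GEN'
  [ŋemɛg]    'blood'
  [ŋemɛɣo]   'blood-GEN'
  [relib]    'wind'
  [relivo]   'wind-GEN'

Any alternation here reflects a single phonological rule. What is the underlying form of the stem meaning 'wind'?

/reliv/

'wind' shows [b] ~ [v] at the end of the stem ([relib] vs [relivo]).
The stem 'smoke' ([ronɔb], [ronɔbo]) shows [b] unchanged in both environments, so [b] cannot be basic with [v] derived before the GEN suffix.
So /v/ is underlying, and a rule of word-final hardening — voiced fricatives become stops word-finally — gives [b].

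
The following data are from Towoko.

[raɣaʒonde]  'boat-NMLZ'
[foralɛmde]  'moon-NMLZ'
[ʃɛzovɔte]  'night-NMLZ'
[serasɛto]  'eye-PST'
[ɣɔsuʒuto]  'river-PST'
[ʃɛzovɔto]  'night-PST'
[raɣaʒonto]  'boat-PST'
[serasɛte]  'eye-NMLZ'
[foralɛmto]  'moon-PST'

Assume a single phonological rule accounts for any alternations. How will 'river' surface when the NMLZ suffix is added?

The NMLZ morpheme has two allomorphs, [-de] and [-te].
The PST suffix, which begins with [t], is invariant after every stem; so [t] is not altered by any rule here.
The NMLZ suffix is therefore /-de/ underlyingly, with post-vocalic devoicing: voiced stops become voiceless after a vowel.
After 'river', which ends in a vowel, the suffix surfaces as [-te], giving [ɣɔsuʒute].

[ɣɔsuʒute]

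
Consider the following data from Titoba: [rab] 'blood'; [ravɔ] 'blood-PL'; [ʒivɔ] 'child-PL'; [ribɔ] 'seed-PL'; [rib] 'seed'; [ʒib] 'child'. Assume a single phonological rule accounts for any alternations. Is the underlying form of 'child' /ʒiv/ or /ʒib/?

/ʒiv/

'child' shows [b] ~ [v] at the end of the stem ([ʒib] vs [ʒivɔ]).
If /b/ were underlying and a rule turned it into [v] before the PL suffix, 'seed' would also alternate; but it has [b] in both [rib] and [ribɔ].
The underlying segment must be /v/; voiced fricatives become stops word-finally, yielding [b] there.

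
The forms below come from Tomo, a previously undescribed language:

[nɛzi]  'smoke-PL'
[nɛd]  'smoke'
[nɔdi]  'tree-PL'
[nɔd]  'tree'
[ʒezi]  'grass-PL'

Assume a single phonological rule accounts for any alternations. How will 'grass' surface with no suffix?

[ʒed]

The root 'smoke' surfaces as [nɛzi] and [nɛd], with a stem-final [z] ~ [d] alternation.
The stem 'tree' ([nɔdi], [nɔd]) shows [d] unchanged in both environments, so [d] cannot be basic with [z] derived before the PL suffix.
Therefore /z/ is basic and [d] is derived by word-final hardening (voiced fricatives become stops word-finally).
The one attested form of 'grass', [ʒezi], shows underlying /ʒez/. Applying the same rule word-finally gives [ʒed].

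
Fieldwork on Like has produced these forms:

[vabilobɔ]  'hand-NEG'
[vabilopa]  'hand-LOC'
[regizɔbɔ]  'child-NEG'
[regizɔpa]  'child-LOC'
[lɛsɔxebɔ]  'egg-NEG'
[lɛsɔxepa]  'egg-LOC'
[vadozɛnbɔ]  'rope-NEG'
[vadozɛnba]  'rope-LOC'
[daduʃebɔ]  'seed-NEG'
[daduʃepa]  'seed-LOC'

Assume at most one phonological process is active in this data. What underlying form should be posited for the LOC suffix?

/-pa/

The LOC morpheme has two allomorphs, [-ba] and [-pa].
The NEG suffix, which begins with [b], is invariant after every stem; so [b] is not altered by any rule here.
So the underlying form is /-pa/, and voiceless stops become voiced after a nasal.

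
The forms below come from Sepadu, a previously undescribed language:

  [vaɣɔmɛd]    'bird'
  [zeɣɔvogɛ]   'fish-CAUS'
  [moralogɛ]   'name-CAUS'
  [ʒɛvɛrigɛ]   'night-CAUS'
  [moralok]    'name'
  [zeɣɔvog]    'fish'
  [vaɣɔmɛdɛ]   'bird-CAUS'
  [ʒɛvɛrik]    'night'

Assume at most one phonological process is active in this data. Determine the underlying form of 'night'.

/ʒɛvɛrik/

'night' shows [g] ~ [k] at the end of the stem ([ʒɛvɛrigɛ] vs [ʒɛvɛrik]).
If /g/ were underlying and a rule turned it into [k] in isolation, 'fish' would also alternate; but it has [g] in both [zeɣɔvogɛ] and [zeɣɔvog].
Therefore /k/ is basic and [g] is derived by intervocalic voicing (voiceless stops become voiced between vowels).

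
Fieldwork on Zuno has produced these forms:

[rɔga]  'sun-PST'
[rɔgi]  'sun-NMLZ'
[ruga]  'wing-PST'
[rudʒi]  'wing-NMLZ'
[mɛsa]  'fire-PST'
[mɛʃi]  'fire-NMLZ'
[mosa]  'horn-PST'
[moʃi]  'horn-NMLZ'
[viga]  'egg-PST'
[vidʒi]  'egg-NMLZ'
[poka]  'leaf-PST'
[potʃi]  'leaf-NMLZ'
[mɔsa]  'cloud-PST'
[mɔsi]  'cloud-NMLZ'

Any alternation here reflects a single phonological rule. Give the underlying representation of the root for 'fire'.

/mɛʃ/

The root 'fire' surfaces as [mɛsa] and [mɛʃi], with a stem-final [s] ~ [ʃ] alternation.
The stem 'cloud' ([mɔsa], [mɔsi]) shows [s] unchanged in both environments, so [s] cannot be basic with [ʃ] derived before the NMLZ suffix.
The alternation reflects depalatalization: palato-alveolar /tʃ/, /dʒ/ and /ʃ/ become [k], [g] and [s] when no front vowel follows. /ʃ/ is underlying.
So 'fire' = /mɛʃ/.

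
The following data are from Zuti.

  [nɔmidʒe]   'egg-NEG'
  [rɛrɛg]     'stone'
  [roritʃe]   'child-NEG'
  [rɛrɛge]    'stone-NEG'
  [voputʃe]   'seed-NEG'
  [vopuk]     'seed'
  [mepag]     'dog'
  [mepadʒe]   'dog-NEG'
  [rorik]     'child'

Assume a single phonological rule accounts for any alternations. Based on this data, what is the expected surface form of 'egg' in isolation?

[nɔmig]

'dog' shows [g] ~ [dʒ] at the end of the stem ([mepag] vs [mepadʒe]).
But 'stone' keeps [g] in both environments ([rɛrɛg], [rɛrɛge]), so there is no rule changing /g/ to [dʒ] before the NEG suffix.
Therefore /dʒ/ is basic and [g] is derived by depalatalization (palato-alveolar /tʃ/ and /dʒ/ become [k] and [g] when no front vowel follows).
The one attested form of 'egg', [nɔmidʒe], shows underlying /nɔmidʒ/. Applying the same rule when no front vowel follows gives [nɔmig].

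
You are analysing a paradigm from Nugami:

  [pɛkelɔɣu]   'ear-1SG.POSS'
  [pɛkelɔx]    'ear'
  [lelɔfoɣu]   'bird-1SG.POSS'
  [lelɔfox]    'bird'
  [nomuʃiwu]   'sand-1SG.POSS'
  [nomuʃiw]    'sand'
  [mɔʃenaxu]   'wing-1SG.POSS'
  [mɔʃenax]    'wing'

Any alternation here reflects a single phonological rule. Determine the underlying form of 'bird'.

The root 'bird' surfaces as [lelɔfoɣu] and [lelɔfox], with a stem-final [ɣ] ~ [x] alternation.
If /x/ were underlying and a rule turned it into [ɣ] before the 1SG.POSS suffix, 'wing' would also alternate; but it has [x] in both [mɔʃenaxu] and [mɔʃenax].
Therefore /ɣ/ is basic and [x] is derived by word-final obstruent devoicing (voiced obstruents become voiceless word-finally).

/lelɔfoɣ/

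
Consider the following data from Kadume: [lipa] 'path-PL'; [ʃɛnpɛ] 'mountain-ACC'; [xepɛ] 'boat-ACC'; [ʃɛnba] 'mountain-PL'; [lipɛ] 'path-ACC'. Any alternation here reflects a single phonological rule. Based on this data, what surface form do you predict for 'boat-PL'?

The PL morpheme has two allomorphs, [-ba] and [-pa].
The ACC suffix, which begins with [p], is invariant after every stem; so [p] is not altered by any rule here.
The PL suffix is therefore /-ba/ underlyingly, with post-vocalic devoicing: voiced stops become voiceless after a vowel.
After 'boat', which ends in a vowel, the suffix surfaces as [-pa], giving [xepa].

[xepa]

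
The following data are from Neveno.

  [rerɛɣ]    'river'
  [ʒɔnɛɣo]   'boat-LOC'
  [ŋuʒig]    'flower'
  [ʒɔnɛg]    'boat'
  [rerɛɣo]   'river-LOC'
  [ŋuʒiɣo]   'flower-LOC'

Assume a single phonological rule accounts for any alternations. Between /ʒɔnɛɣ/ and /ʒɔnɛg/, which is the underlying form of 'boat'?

The stem for 'boat' ends in [ɣ] in [ʒɔnɛɣo] but [g] in [ʒɔnɛg].
Compare 'river', with invariant [ɣ] in [rerɛɣo] and [rerɛɣ]: an analysis with underlying /ɣ/ and a rule producing [g] in isolation would wrongly predict alternation here too.
The alternation reflects intervocalic spirantization: voiced stops become fricatives between vowels. /g/ is underlying.

/ʒɔnɛg/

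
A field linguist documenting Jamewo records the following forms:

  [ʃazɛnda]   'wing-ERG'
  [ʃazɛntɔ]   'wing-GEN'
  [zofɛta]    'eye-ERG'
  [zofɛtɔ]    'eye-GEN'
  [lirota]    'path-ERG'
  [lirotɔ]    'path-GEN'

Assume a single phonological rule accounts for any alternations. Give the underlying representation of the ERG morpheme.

/-da/

The ERG suffix surfaces as [-da] and [-ta], depending on the final segment of the stem.
The GEN suffix, which begins with [t], is invariant after every stem; so [t] is not altered by any rule here.
So the underlying form is /-da/, and voiced stops become voiceless after a vowel.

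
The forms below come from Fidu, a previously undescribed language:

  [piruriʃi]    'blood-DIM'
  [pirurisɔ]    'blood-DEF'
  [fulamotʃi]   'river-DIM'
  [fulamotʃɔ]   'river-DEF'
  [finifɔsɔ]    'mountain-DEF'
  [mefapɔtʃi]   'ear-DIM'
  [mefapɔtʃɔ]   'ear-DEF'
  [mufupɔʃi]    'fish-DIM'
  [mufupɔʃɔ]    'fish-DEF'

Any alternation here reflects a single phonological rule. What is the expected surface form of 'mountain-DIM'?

[finifɔʃi]

'blood' shows [ʃ] ~ [s] at the end of the stem ([piruriʃi] vs [pirurisɔ]).
But 'fish' keeps [ʃ] in both environments ([mufupɔʃi], [mufupɔʃɔ]), so there is no rule changing /ʃ/ to [s] before the DEF suffix.
So /s/ is underlying, and a rule of palatalization before a front vowel — /s/ becomes palato-alveolar [ʃ] before a front vowel — gives [ʃ].
The one attested form of 'mountain', [finifɔsɔ], shows underlying /finifɔs/. Applying the same rule before a front vowel gives [finifɔʃi].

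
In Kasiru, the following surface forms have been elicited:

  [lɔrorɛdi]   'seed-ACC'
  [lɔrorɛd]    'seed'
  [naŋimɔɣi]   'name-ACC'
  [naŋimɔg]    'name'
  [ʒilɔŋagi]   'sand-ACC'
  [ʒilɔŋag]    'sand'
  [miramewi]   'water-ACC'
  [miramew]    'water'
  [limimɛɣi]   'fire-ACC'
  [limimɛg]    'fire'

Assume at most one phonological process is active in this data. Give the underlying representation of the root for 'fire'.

/limimɛɣ/

In [limimɛɣi] and [limimɛg] the final segment of 'fire' alternates: [ɣ] ~ [g].
Compare 'sand', with invariant [g] in [ʒilɔŋagi] and [ʒilɔŋag]: an analysis with underlying /g/ and a rule producing [ɣ] before the ACC suffix would wrongly predict alternation here too.
Therefore /ɣ/ is basic and [g] is derived by word-final hardening (voiced fricatives become stops word-finally).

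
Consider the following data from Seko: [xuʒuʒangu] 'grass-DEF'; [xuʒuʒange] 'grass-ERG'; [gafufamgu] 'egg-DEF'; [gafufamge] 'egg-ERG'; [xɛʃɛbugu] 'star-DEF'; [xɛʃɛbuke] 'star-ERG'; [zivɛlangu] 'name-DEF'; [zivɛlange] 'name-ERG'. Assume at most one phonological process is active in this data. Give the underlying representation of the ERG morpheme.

/-ke/

The ERG suffix surfaces as [-ge] and [-ke], depending on the final segment of the stem.
By contrast the DEF suffix keeps its initial [g] throughout — that segment must be underlying.
So the underlying form is /-ke/, and voiceless stops become voiced after a nasal.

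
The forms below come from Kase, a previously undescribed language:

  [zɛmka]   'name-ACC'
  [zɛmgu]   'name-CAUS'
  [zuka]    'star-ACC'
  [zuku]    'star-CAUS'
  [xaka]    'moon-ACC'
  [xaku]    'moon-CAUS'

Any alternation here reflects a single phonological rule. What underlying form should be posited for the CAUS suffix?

The CAUS morpheme has two allomorphs, [-gu] and [-ku].
By contrast the ACC suffix keeps its initial [k] throughout — that segment must be underlying.
The CAUS suffix is therefore /-gu/ underlyingly, with post-vocalic devoicing: voiced stops become voiceless after a vowel.

/-gu/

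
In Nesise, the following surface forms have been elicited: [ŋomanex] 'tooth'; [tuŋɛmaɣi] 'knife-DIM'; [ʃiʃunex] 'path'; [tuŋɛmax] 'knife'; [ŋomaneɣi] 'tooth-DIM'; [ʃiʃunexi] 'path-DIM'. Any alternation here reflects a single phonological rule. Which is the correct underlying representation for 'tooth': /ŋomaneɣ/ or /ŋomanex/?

/ŋomaneɣ/

The stem for 'tooth' ends in [ɣ] in [ŋomaneɣi] but [x] in [ŋomanex].
If /x/ were underlying and a rule turned it into [ɣ] before the DIM suffix, 'path' would also alternate; but it has [x] in both [ʃiʃunexi] and [ʃiʃunex].
Therefore /ɣ/ is basic and [x] is derived by word-final obstruent devoicing (voiced obstruents become voiceless word-finally).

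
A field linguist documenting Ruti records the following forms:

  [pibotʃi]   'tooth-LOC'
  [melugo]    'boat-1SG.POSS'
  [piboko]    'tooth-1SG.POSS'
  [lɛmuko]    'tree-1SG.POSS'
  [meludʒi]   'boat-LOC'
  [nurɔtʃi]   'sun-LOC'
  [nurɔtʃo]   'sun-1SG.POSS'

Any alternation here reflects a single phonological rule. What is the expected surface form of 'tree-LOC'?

[lɛmutʃi]

The stem for 'tooth' ends in [tʃ] in [pibotʃi] but [k] in [piboko].
If /tʃ/ were underlying and a rule turned it into [k] before the 1SG.POSS suffix, 'sun' would also alternate; but it has [tʃ] in both [nurɔtʃi] and [nurɔtʃo].
The alternation reflects palatalization before a front vowel: /k/ and /g/ become palato-alveolar [tʃ] and [dʒ] before a front vowel. /k/ is underlying.
The one attested form of 'tree', [lɛmuko], shows underlying /lɛmuk/. Applying the same rule before a front vowel gives [lɛmutʃi].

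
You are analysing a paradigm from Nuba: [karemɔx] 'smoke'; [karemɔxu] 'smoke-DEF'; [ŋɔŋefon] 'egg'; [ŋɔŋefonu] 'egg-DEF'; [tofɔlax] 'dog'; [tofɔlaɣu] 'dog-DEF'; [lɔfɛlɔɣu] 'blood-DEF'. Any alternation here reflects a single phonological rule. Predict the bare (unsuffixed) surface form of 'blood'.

The root 'dog' surfaces as [tofɔlax] and [tofɔlaɣu], with a stem-final [x] ~ [ɣ] alternation.
The stem 'smoke' ([karemɔx], [karemɔxu]) shows [x] unchanged in both environments, so [x] cannot be basic with [ɣ] derived before the DEF suffix.
The alternation reflects word-final obstruent devoicing: voiced obstruents become voiceless word-finally. /ɣ/ is underlying.
From [lɔfɛlɔɣu] the stem 'blood' is /lɔfɛlɔɣ/; word-finally this yields [lɔfɛlɔx].

[lɔfɛlɔx]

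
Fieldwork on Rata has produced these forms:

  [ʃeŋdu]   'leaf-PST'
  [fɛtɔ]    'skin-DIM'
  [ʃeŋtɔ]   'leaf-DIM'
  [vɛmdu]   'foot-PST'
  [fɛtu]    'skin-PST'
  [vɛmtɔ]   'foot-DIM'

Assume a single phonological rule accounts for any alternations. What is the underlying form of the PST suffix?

The PST morpheme has two allomorphs, [-du] and [-tu].
The DIM suffix, which begins with [t], is invariant after every stem; so [t] is not altered by any rule here.
The PST suffix is therefore /-du/ underlyingly, with post-vocalic devoicing: voiced stops become voiceless after a vowel.

/-du/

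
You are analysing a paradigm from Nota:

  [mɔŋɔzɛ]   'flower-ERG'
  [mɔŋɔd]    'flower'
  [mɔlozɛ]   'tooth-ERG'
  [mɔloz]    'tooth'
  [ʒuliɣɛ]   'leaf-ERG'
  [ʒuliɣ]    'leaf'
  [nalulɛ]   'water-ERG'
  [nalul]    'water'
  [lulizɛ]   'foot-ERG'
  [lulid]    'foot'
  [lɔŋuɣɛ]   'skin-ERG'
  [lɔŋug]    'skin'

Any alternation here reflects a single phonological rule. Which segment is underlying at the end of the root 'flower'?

/d/

The stem for 'flower' ends in [z] in [mɔŋɔzɛ] but [d] in [mɔŋɔd].
If /z/ were underlying and a rule turned it into [d] in isolation, 'tooth' would also alternate; but it has [z] in both [mɔlozɛ] and [mɔloz].
Therefore /d/ is basic and [z] is derived by intervocalic spirantization (voiced stops become fricatives between vowels).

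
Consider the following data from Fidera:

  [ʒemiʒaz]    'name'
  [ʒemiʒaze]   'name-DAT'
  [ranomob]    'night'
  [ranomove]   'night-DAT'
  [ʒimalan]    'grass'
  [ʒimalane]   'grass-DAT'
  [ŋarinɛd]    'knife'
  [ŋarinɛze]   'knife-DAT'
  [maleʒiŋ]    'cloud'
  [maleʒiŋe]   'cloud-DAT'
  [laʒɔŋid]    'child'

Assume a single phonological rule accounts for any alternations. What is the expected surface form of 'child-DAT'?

'knife' shows [d] ~ [z] at the end of the stem ([ŋarinɛd] vs [ŋarinɛze]).
The stem 'name' ([ʒemiʒaz], [ʒemiʒaze]) shows [z] unchanged in both environments, so [z] cannot be basic with [d] derived in isolation.
The alternation reflects intervocalic spirantization: voiced stops become fricatives between vowels. /d/ is underlying.
From [laʒɔŋid] the stem 'child' is /laʒɔŋid/; between vowels this yields [laʒɔŋize].

[laʒɔŋize]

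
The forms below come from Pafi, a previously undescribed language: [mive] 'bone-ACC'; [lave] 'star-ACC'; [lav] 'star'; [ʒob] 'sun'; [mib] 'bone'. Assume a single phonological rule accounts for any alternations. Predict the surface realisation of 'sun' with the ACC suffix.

In [mive] and [mib] the final segment of 'bone' alternates: [v] ~ [b].
Compare 'star', with invariant [v] in [lave] and [lav]: an analysis with underlying /v/ and a rule producing [b] in isolation would wrongly predict alternation here too.
So /b/ is underlying, and a rule of intervocalic spirantization — voiced stops become fricatives between vowels — gives [v].
From [ʒob] the stem 'sun' is /ʒob/; between vowels this yields [ʒove].

[ʒove]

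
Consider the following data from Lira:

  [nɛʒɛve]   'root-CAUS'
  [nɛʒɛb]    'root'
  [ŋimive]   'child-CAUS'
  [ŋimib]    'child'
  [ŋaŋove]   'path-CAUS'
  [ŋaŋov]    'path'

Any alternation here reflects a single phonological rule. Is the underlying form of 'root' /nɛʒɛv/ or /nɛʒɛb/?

In [nɛʒɛve] and [nɛʒɛb] the final segment of 'root' alternates: [v] ~ [b].
The stem 'path' ([ŋaŋove], [ŋaŋov]) shows [v] unchanged in both environments, so [v] cannot be basic with [b] derived in isolation.
The alternation reflects intervocalic spirantization: voiced stops become fricatives between vowels. /b/ is underlying.

/nɛʒɛb/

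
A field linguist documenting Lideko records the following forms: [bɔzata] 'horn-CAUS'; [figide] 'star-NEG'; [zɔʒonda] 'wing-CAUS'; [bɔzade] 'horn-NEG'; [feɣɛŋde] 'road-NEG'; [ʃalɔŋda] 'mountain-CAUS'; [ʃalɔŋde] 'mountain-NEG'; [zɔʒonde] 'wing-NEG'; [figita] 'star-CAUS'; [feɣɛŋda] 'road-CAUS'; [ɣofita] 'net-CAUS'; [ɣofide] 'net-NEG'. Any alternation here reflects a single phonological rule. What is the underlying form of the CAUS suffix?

/-ta/

The CAUS morpheme has two allomorphs, [-da] and [-ta].
By contrast the NEG suffix keeps its initial [d] throughout — that segment must be underlying.
So the underlying form is /-ta/, and voiceless stops become voiced after a nasal.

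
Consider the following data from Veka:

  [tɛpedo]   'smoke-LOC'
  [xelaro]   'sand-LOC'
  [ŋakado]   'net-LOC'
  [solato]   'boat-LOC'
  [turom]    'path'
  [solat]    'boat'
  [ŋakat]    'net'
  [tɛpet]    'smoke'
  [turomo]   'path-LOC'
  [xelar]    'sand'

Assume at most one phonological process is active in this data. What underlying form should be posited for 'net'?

/ŋakad/

In [ŋakado] and [ŋakat] the final segment of 'net' alternates: [d] ~ [t].
But 'boat' keeps [t] in both environments ([solato], [solat]), so there is no rule changing /t/ to [d] before the LOC suffix.
Therefore /d/ is basic and [t] is derived by word-final obstruent devoicing (voiced obstruents become voiceless word-finally).
So 'net' = /ŋakad/.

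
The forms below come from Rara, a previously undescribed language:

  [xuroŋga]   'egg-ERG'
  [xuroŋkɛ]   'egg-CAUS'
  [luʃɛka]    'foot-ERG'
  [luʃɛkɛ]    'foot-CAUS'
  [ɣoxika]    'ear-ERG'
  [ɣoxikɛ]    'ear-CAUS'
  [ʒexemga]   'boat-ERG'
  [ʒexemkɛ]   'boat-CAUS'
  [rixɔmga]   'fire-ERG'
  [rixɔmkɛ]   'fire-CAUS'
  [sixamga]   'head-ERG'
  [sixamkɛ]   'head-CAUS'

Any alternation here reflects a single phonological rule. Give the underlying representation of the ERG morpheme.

/-ga/

The ERG suffix surfaces as [-ga] and [-ka], depending on the final segment of the stem.
The CAUS suffix, which begins with [k], is invariant after every stem; so [k] is not altered by any rule here.
So the underlying form is /-ga/, and voiced stops become voiceless after a vowel.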